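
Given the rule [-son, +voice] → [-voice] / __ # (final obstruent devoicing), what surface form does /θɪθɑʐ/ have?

[θɪθɑʂ]

Only the final segment /ʐ/ is both word-final and matches the structural description. It is a voiced retroflex fricative, so [-son, +voice] holds; changing it to [-voice] with all other features held fixed yields /ʂ/ (voiceless retroflex fricative). No other segment meets both the structural description and the environment, so the output is [θɪθɑʂ].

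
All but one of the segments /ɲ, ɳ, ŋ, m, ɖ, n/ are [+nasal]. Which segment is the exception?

Every segment except /ɖ/ is [+nasal]. /ɖ/ (voiced retroflex stop) is [−nasal], so it is the exception.

ɖ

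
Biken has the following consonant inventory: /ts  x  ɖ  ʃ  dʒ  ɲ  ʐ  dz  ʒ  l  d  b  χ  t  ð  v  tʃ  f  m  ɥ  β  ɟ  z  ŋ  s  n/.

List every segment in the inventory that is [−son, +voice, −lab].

ɖ, dʒ, ʐ, dz, ʒ, d, ð, ɟ, z

First, the [−sonorant] segments are /ts, x, ɖ, ʃ, dʒ, ʐ, dz, ʒ, d, b, χ, t, ð, v, tʃ, f, β, ɟ, z, s/.
Of those, [+voice] gives /ɖ, dʒ, ʐ, dz, ʒ, d, b, ð, v, β, ɟ, z/.
Within that set, [−labial] leaves /ɖ, dʒ, ʐ, dz, ʒ, d, ð, ɟ, z/.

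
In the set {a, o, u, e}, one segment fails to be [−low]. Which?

/a/ is the low unrounded vowel, which is [+low]; the rest — /u, e, o/ — are [−low].

a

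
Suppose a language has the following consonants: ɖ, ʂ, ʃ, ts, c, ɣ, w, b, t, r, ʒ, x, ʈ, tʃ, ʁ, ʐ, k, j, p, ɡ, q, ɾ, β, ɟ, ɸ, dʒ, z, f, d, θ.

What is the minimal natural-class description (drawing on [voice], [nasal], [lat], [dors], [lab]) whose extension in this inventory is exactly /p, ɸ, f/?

The class [-voice], [+labial] has exactly /p, ɸ, f/ as its extension in this inventory. No smaller conjunction from the listed features achieves this: [+labial] alone would also admit /w, b, β/; [-voice] alone would also admit /ʂ, ʃ, ts, c, …/; and checking the remaining single features turns up none with this extension.

[-voice, +lab]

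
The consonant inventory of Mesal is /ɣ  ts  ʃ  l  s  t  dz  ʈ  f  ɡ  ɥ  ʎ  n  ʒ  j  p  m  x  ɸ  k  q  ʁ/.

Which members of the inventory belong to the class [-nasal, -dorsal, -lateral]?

ts, ʃ, s, t, dz, ʈ, f, ʒ, p, ɸ

Checking each segment against [-nasal], [-dorsal], [-lateral]: /ts/ (voiceless alveolar affricate), /ʃ/ (voiceless postalveolar fricative), /s/ (voiceless alveolar fricative), /t/ (voiceless alveolar stop), /dz/ (voiced alveolar affricate), /ʈ/ (voiceless retroflex stop), among others, satisfy every feature; every other segment in the inventory fails at least one.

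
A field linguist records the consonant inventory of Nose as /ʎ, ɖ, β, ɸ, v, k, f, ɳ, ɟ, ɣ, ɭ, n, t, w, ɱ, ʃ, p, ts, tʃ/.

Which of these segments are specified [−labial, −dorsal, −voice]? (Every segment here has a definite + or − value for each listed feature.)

Checking each segment against [−labial], [−dorsal], [−voice]: /t/ (voiceless alveolar stop), /ʃ/ (voiceless postalveolar fricative), /ts/ (voiceless alveolar affricate), /tʃ/ (voiceless postalveolar affricate) satisfy every feature; every other segment in the inventory fails at least one.

t, ʃ, ts, tʃ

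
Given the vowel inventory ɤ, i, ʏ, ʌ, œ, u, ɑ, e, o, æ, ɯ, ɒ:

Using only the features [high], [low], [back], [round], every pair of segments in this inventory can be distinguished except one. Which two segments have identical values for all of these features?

ʌ, ɤ

Both /ʌ/ and /ɤ/ are [-high], [-low], [+back], [-round]. Since the list omits [tense] — which does distinguish the mid back unrounded lax vowel from the mid back unrounded tense vowel — this pair collapses; all other pairs remain distinct.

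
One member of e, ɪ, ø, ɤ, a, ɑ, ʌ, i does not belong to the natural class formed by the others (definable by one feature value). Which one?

[round] groups all but one: /ʌ, e, ɤ, i, ɪ, ɑ, a/ share [−round] while /ø/ (mid front rounded tense vowel) alone is [+round]. Removing any other segment would not leave a single-feature class that excludes it.

ø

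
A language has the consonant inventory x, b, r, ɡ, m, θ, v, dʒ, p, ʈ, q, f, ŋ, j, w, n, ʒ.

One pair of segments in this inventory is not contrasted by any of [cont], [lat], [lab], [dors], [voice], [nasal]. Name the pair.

r, ʒ

/r/ (alveolar trill) and /ʒ/ (voiced postalveolar fricative) are both [+continuant], [−lateral], [−labial], [−dorsal], [+voice], [−nasal], so none of the listed features separates them. (They do differ in [sonorant], [strident] and [anterior], which are not among the given features.) Every other pair in the inventory differs on at least one listed feature.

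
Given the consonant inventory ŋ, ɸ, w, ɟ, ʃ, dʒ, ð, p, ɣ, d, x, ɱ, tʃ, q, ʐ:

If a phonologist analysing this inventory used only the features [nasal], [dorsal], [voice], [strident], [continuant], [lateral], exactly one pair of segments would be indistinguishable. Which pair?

w, ɣ

On the given features, /w/ and /ɣ/ have an identical profile: [-nasal], [+dorsal], [+voice], [-strident], [+continuant], [-lateral]. No other two segments in the inventory coincide on all 6 features. (They do differ in [sonorant], [labial] and [round], which are not among the given features.)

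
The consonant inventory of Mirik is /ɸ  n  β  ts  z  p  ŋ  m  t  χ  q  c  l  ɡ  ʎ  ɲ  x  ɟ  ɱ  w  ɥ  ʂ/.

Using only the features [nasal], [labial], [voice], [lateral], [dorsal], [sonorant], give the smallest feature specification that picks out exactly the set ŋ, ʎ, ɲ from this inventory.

[+sonorant, −labial, +dorsal]

The class [+sonorant], [−labial], [+dorsal] has exactly /ŋ, ʎ, ɲ/ as its extension in this inventory. No smaller conjunction from the listed features achieves this: [−labial, +dorsal] alone would also admit /χ, q, c, ɡ, …/; [+sonorant, +dorsal] alone would also admit /w, ɥ/; [+sonorant, −labial] alone would also admit /n, l/; and checking the remaining two-feature bundles turns up none with this extension.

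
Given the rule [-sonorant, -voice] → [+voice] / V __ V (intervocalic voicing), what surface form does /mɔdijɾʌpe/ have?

[mɔdijɾʌbe]

Only /p/ occurs between two vowels (/ʌ/ __ /e/) and matches the structural description. It is a voiceless bilabial stop, so [-sonorant, -voice] holds; changing it to [+voice] with all other features held fixed yields /b/ (voiced bilabial stop). No other segment meets both the structural description and the environment, so the output is [mɔdijɾʌbe].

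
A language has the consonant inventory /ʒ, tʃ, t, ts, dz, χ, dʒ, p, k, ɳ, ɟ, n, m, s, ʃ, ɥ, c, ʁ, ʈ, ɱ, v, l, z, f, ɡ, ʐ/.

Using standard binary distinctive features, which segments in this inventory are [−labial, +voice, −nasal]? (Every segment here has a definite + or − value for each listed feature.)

ʒ, dz, dʒ, ɟ, ʁ, l, z, ɡ, ʐ

Checking each segment against [−labial], [+voice], [−nasal]: /ʒ/ (voiced postalveolar fricative), /dz/ (voiced alveolar affricate), /dʒ/ (voiced postalveolar affricate), /ɟ/ (voiced palatal stop), /ʁ/ (voiced uvular fricative), /l/ (alveolar lateral approximant), among others, satisfy every feature; every other segment in the inventory fails at least one.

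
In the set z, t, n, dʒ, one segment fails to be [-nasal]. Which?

Every segment except /n/ is [-nasal]. /n/ (alveolar nasal) is [+nasal], so it is the exception.

n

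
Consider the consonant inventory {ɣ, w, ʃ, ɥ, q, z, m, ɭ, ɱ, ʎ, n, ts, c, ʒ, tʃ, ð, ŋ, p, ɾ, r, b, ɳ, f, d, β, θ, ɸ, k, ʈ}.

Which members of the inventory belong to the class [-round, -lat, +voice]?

Eliminate segments failing any feature: /w, ɥ/ are [+round]; /ʃ, q, ts, c, tʃ, p, f, θ, ɸ, k, ʈ/ are [-voice]; /ɭ, ʎ/ are [+lateral]. The remaining /ɣ, z, m, ɱ, n, ʒ, ð, ŋ, ɾ, r, b, ɳ, d, β/ satisfy [-round], [-lateral], [+voice].

ɣ, z, m, ɱ, n, ʒ, ð, ŋ, ɾ, r, b, ɳ, d, β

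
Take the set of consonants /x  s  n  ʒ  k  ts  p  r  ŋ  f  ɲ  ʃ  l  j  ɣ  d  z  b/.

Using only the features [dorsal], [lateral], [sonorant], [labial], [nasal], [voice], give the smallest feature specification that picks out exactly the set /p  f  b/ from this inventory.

[+labial]

Every target segment is [+labial] and no other inventory member is, so one feature is enough.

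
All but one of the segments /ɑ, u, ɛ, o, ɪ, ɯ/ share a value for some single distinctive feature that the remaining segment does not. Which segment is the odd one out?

The remaining segments after removing /ɑ/ share [−low]; /ɑ/ (low back unrounded vowel) is [+low]. For every other candidate removal, the leftover set fails to share any single feature value that the removed segment lacks.

ɑ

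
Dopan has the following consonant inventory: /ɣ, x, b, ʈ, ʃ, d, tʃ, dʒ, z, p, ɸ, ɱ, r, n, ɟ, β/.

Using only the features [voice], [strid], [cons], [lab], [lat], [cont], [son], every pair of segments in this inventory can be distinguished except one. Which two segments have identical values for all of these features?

ɟ, d

On the given features, /ɟ/ and /d/ have an identical profile: [+voice], [-strident], [+consonantal], [-labial], [-lateral], [-continuant], [-sonorant]. No other two segments in the inventory coincide on all 7 features. (They do differ in [dorsal], which is not among the given features.)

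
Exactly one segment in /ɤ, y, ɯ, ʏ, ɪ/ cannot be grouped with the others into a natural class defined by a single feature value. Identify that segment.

ɤ

[high] groups all but one: /ʏ, ɪ, y, ɯ/ share [+high] while /ɤ/ (mid back unrounded tense vowel) alone is [-high]. Removing any other segment would not leave a single-feature class that excludes it.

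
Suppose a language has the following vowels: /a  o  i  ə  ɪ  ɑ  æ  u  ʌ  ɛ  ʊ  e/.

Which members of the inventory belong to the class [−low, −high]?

o, ə, ʌ, ɛ, e

Checking each segment against [−low], [−high]: /o/ (mid back rounded tense vowel), /ə/ (mid central vowel (schwa)), /ʌ/ (mid back unrounded lax vowel), /ɛ/ (mid front unrounded lax vowel), /e/ (mid front unrounded tense vowel) satisfy every feature; every other segment in the inventory fails at least one.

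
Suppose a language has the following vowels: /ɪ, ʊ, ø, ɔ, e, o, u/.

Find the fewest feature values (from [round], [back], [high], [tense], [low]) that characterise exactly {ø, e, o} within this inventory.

[-high, +tense]

The class [-high], [+tense] has exactly /ø, e, o/ as its extension in this inventory. No smaller conjunction from the listed features achieves this: [+tense] alone would also admit /u/; [-high] alone would also admit /ɔ/; and checking the remaining single features turns up none with this extension.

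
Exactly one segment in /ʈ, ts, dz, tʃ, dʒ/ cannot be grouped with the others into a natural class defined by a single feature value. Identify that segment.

ʈ

[delayed release] (equivalently [strident]) groups all but one: /ts, tʃ, dʒ, dz/ share [+delayed release] while /ʈ/ (voiceless retroflex stop) alone is [−delayed release]. Removing any other segment would not leave a single-feature class that excludes it.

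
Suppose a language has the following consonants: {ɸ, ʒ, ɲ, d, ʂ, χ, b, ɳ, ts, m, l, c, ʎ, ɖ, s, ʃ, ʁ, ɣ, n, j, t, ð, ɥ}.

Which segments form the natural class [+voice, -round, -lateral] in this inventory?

Eliminate segments failing any feature: /ɸ, ʂ, χ, ts, c, s, ʃ, t/ are [-voice]; /l, ʎ/ are [+lateral]; /ɥ/ is [+round]. The remaining /ʒ, ɲ, d, b, ɳ, m, ɖ, ʁ, ɣ, n, j, ð/ satisfy [+voice], [-round], [-lateral].

ʒ, ɲ, d, b, ɳ, m, ɖ, ʁ, ɣ, n, j, ð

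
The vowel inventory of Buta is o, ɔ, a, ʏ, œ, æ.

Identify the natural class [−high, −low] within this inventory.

o, ɔ, œ

First, the [−high] segments are /o, ɔ, a, œ, æ/.
Of those, [−low] leaves /o, ɔ, œ/.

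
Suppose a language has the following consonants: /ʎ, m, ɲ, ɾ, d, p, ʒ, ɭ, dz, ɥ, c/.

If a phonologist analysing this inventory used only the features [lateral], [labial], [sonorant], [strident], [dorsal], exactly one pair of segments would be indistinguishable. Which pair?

ʒ, dz

On the given features, /ʒ/ and /dz/ have an identical profile: [−lateral], [−labial], [−sonorant], [+strident], [−dorsal]. No other two segments in the inventory coincide on all 5 features. (They do differ in [continuant], [anterior] and [distributed], which are not among the given features.)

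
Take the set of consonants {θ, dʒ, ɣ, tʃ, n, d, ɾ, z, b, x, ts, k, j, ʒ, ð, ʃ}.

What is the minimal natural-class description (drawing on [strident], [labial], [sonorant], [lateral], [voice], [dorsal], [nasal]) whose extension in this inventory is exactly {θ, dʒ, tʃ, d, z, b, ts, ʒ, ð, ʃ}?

[-sonorant, -dorsal]

The class [-sonorant], [-dorsal] has exactly /θ, dʒ, tʃ, d, z, b, ts, ʒ, ð, ʃ/ as its extension in this inventory. No smaller conjunction from the listed features achieves this: [-dorsal] alone would also admit /n, ɾ/; [-sonorant] alone would also admit /ɣ, x, k/; and checking the remaining single features turns up none with this extension.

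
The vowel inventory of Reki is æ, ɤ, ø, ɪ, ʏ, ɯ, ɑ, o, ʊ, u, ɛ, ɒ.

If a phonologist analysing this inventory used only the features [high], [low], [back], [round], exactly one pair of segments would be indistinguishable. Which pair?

/ʊ/ (high back rounded lax vowel) and /u/ (high back rounded tense vowel) are both [+high], [−low], [+back], [+round], so none of the listed features separates them. (They do differ in [tense], which is not among the given features.) Every other pair in the inventory differs on at least one listed feature.

ʊ, u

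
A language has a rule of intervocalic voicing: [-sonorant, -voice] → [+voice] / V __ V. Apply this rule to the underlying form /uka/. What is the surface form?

The only segment in the rule's environment that also matches [-sonorant, -voice] is /k/. Applying [+voice] turns the voiceless velar stop into /ɡ/ (voiced velar stop), giving [uɡa].

[uɡa]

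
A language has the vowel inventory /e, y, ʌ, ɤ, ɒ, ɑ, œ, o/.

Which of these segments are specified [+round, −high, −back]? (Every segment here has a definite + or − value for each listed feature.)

œ

Eliminate segments failing any feature: /e, ʌ, ɤ, ɑ/ are [−round]; /y/ is [+high]; /ɒ, o/ are [+back]. The remaining /œ/ satisfy [+round], [−high], [−back].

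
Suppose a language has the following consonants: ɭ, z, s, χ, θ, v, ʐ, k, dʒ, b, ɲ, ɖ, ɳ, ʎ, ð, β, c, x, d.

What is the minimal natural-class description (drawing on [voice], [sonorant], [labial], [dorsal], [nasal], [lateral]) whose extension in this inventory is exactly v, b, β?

/v, b, β/ are exactly the [+labial] segments in the inventory, so a single feature suffices.

[+labial]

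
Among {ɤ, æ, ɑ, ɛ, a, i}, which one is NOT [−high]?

i

/i/ is the high front unrounded tense vowel, which is [+high]; the rest — /a, ɛ, ɤ, æ, ɑ/ — are [−high].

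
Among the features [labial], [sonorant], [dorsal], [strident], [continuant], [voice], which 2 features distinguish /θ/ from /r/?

[sonorant], [voice]

The two segments share [−labial], [−dorsal], [−strident], [+continuant]. The only features from the list on which they differ: /θ/ is [−sonorant] while /r/ is [+sonorant]; /θ/ is [−voice] while /r/ is [+voice].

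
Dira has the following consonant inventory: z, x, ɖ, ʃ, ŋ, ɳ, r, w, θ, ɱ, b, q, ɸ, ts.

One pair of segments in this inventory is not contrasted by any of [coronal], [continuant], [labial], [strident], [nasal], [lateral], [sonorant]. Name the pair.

On the given features, /z/ and /ʃ/ have an identical profile: [+coronal], [+continuant], [−labial], [+strident], [−nasal], [−lateral], [−sonorant]. No other two segments in the inventory coincide on all 7 features. (They do differ in [voice], [anterior] and [distributed], which are not among the given features.)

z, ʃ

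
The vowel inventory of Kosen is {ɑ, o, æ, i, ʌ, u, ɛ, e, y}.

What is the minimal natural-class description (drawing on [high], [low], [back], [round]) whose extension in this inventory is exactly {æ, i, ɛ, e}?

[−back, −round]

The class [−back], [−round] has exactly /æ, i, ɛ, e/ as its extension in this inventory. No smaller conjunction from the listed features achieves this: [−round] alone would also admit /ɑ, ʌ/; [−back] alone would also admit /y/; and checking the remaining single features turns up none with this extension.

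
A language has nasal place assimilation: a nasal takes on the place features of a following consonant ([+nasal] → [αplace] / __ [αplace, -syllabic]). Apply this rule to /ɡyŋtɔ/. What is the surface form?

[ɡyntɔ]

In /ɡyŋtɔ/, the nasal /ŋ/ precedes /t/, which is [+coronal]. The nasal assimilates in place, becoming the [+coronal] nasal /n/. The surface form is [ɡyntɔ].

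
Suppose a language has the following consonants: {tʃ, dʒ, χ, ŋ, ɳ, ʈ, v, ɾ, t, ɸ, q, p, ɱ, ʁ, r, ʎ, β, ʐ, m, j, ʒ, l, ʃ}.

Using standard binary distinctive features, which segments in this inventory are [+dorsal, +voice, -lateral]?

ŋ, ʁ, j

Eliminate segments failing any feature: /tʃ, dʒ, ɳ, ʈ, v, ɾ, t, ɸ, p, ɱ, r, β, ʐ, m, ʒ, l, ʃ/ are [-dorsal]; /χ, q/ are [-voice]; /ʎ/ is [+lateral]. The remaining /ŋ, ʁ, j/ satisfy [+dorsal], [+voice], [-lateral].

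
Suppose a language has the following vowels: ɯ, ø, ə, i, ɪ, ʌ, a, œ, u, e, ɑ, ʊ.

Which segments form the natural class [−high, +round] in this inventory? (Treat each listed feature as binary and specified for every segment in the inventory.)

Checking each segment against [−high], [+round]: /ø/ (mid front rounded tense vowel), /œ/ (mid front rounded lax vowel) satisfy every feature; every other segment in the inventory fails at least one.

ø, œ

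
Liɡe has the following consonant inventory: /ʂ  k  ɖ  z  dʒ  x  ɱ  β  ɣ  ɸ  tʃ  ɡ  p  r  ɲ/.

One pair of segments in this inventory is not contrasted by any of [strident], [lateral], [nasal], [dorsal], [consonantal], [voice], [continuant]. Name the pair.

β, r

Both /β/ and /r/ are [−strident], [−lateral], [−nasal], [−dorsal], [+consonantal], [+voice], [+continuant]. Since the list omits [sonorant], [labial] and [coronal] — which do distinguish the voiced bilabial fricative from the alveolar trill — this pair collapses; all other pairs remain distinct.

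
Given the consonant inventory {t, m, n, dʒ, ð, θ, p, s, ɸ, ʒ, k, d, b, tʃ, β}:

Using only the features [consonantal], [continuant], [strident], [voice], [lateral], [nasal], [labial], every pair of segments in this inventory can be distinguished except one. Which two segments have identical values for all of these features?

/t/ (voiceless alveolar stop) and /k/ (voiceless velar stop) are both [+consonantal], [−continuant], [−strident], [−voice], [−lateral], [−nasal], [−labial], so none of the listed features separates them. (They do differ in [coronal] and [dorsal], which are not among the given features.) Every other pair in the inventory differs on at least one listed feature.

t, k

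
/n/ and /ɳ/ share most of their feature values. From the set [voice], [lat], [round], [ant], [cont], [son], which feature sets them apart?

[anterior]

/n/ is the alveolar nasal and /ɳ/ is the retroflex nasal. Both are [+voice], [−lateral], [−round], [−continuant], [+sonorant]. /n/ is [+anterior] while /ɳ/ is [−anterior], so the distinguishing feature is [anterior].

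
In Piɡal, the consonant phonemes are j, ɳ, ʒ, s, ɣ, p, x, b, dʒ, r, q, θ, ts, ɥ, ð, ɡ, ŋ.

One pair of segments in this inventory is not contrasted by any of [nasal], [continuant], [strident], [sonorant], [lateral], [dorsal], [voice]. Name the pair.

Both /j/ and /ɥ/ are [-nasal], [+continuant], [-strident], [+sonorant], [-lateral], [+dorsal], [+voice]. Since the list omits [labial] and [round] — which do distinguish the palatal glide from the labial-palatal glide — this pair collapses; all other pairs remain distinct.

j, ɥ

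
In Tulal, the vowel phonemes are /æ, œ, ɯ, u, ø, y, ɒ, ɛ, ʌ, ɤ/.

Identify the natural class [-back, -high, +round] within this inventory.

Among the inventory, the [-back] segments are /æ, œ, ø, y, ɛ/.
Then [-high] gives /æ, œ, ø, ɛ/.
Intersecting with [+round] leaves /œ, ø/.

œ, ø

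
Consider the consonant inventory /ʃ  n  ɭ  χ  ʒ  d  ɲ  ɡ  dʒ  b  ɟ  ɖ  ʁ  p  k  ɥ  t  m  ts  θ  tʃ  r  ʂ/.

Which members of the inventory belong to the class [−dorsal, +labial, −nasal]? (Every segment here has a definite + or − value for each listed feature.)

Eliminate segments failing any feature: /ʃ, n, ɭ, ʒ, d, dʒ, ɖ, t, ts, θ, tʃ, r, ʂ/ are [−labial]; /χ, ɲ, ɡ, ɟ, ʁ, k, ɥ/ are [+dorsal]; /m/ is [+nasal]. The remaining /b, p/ satisfy [−dorsal], [+labial], [−nasal].

b, p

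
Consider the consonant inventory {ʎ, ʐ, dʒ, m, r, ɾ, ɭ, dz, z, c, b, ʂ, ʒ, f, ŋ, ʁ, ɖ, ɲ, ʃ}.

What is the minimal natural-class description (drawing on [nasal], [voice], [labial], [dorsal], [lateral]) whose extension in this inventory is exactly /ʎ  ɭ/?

The target set is precisely the extension of [+lateral] in this inventory.

[+lateral]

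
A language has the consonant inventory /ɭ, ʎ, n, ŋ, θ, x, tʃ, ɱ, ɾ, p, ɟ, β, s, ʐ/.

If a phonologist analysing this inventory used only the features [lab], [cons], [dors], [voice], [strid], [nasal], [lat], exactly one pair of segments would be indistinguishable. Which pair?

tʃ, s

Both /tʃ/ and /s/ are [−labial], [+consonantal], [−dorsal], [−voice], [+strident], [−nasal], [−lateral]. Since the list omits [continuant], [anterior] and [distributed] — which do distinguish the voiceless postalveolar affricate from the voiceless alveolar fricative — this pair collapses; all other pairs remain distinct.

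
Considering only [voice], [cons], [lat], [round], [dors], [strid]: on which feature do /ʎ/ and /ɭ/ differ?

The two segments share [+voice], [+consonantal], [+lateral], [-round], [-strident]. The only feature from the list on which they differ: /ʎ/ is [+dorsal] while /ɭ/ is [-dorsal].

[dorsal]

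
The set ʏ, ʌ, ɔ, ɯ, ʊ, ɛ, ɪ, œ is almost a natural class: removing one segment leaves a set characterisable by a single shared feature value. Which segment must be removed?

ɯ

/œ, ʏ, ɔ, ɪ, ʊ, ɛ, ʌ/ are all [−tense], but /ɯ/ (high back unrounded vowel) is [+tense]. No other single segment can be removed to leave a set sharing one feature value that the removed segment lacks, so /ɯ/ is the odd one out.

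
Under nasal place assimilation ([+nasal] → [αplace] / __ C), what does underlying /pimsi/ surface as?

[pinsi]

In /pimsi/, the nasal /m/ precedes /s/, which is [+coronal]. The nasal assimilates in place, becoming the [+coronal] nasal /n/. The surface form is [pinsi].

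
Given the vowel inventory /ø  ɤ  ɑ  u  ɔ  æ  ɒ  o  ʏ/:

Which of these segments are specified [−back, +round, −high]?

ø

First, the [−back] segments are /ø, æ, ʏ/.
Among these, [+round] gives /ø, ʏ/.
Among these, [−high] leaves /ø/.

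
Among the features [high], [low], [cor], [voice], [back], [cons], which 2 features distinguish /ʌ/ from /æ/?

/ʌ/ is the mid back unrounded lax vowel and /æ/ is the low front unrounded vowel. Both are [−high], [−coronal], [+voice], [−consonantal]. /ʌ/ is [−low] while /æ/ is [+low]; /ʌ/ is [+back] while /æ/ is [−back], so the distinguishing features are [low], [back].

[low], [back]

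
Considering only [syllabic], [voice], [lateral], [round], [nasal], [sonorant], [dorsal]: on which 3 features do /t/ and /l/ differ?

[sonorant], [voice], [lateral]

/t/ is the voiceless alveolar stop and /l/ is the alveolar lateral approximant. Both are [−syllabic], [−round], [−nasal], [−dorsal]. /t/ is [−sonorant] while /l/ is [+sonorant]; /t/ is [−voice] while /l/ is [+voice]; /t/ is [−lateral] while /l/ is [+lateral], so the distinguishing features are [sonorant], [voice], [lateral].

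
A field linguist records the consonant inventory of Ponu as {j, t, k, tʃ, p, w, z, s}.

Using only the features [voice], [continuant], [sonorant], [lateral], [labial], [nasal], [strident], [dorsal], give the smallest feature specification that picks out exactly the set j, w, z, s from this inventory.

[+continuant]

/j, w, z, s/ are exactly the [+continuant] segments in the inventory, so a single feature suffices.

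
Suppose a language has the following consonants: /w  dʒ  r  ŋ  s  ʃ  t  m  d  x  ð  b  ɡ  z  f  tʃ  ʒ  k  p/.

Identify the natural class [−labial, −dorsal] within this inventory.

Checking each segment against [−labial], [−dorsal]: /dʒ/ (voiced postalveolar affricate), /r/ (alveolar trill), /s/ (voiceless alveolar fricative), /ʃ/ (voiceless postalveolar fricative), /t/ (voiceless alveolar stop), /d/ (voiced alveolar stop), among others, satisfy every feature; every other segment in the inventory fails at least one.

dʒ, r, s, ʃ, t, d, ð, z, tʃ, ʒ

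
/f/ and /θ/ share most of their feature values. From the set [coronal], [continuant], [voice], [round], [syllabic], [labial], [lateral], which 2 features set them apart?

/f/ (voiceless labiodental fricative) and /θ/ (voiceless dental fricative) agree on [+continuant], [−voice], [−round], [−syllabic], [−lateral]. They differ on [labial] (/f/ [+], /θ/ [−]), [coronal] (/f/ [−], /θ/ [+]).

[labial], [coronal]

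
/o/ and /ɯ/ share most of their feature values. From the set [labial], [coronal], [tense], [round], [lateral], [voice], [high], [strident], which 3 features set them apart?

/o/ is the mid back rounded tense vowel and /ɯ/ is the high back unrounded vowel. Both are [-coronal], [+tense], [-lateral], [+voice], [-strident]. /o/ is [+labial] while /ɯ/ is [-labial]; /o/ is [+round] while /ɯ/ is [-round]; /o/ is [-high] while /ɯ/ is [+high], so the distinguishing features are [labial], [round], [high].

[labial], [round], [high]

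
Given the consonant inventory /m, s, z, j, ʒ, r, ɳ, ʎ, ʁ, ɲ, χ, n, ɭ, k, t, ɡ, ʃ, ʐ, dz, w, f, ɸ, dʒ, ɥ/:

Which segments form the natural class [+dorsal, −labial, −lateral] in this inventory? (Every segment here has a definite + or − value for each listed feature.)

j, ʁ, ɲ, χ, k, ɡ

Eliminate segments failing any feature: /m, s, z, ʒ, r, ɳ, n, ɭ, t, ʃ, ʐ, dz, f, ɸ, dʒ/ are [−dorsal]; /ʎ/ is [+lateral]; /w, ɥ/ are [+labial]. The remaining /j, ʁ, ɲ, χ, k, ɡ/ satisfy [+dorsal], [−labial], [−lateral].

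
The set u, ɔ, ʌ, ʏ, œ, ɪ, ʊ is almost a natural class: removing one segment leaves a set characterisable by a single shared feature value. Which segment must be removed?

u

/œ, ʌ, ɔ, ɪ, ʏ, ʊ/ are all [-tense], but /u/ (high back rounded tense vowel) is [+tense]. No other single segment can be removed to leave a set sharing one feature value that the removed segment lacks, so /u/ is the odd one out.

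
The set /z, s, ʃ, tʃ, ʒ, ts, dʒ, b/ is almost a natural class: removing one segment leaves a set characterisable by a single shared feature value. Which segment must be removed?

b

The remaining segments after removing /b/ share [+strident]; /b/ (voiced bilabial stop) is [-strident]. For every other candidate removal, the leftover set fails to share any single feature value that the removed segment lacks.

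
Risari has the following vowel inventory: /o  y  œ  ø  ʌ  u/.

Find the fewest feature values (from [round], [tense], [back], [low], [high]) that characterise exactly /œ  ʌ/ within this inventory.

[-tense]

/œ, ʌ/ are exactly the [-tense] segments in the inventory, so a single feature suffices.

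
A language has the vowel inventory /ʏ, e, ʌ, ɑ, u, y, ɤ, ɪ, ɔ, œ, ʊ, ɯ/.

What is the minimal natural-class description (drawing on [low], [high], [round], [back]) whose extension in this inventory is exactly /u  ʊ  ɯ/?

[+high, +back]

/u, ʊ, ɯ/ are all [+high], [+back], and no other segment in the inventory matches both values. Dropping any one of them over-generates: [+back] alone would also admit /ʌ, ɑ, ɤ, ɔ/; [+high] alone would also admit /ʏ, y, ɪ/. No other single listed feature picks out exactly this set either, so fewer than two features will not do.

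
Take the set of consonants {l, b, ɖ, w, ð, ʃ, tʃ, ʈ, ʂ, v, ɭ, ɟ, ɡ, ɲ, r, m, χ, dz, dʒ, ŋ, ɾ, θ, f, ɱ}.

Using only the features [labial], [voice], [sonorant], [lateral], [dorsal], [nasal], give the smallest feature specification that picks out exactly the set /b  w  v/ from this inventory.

[+voice, -nasal, +labial]

/b, w, v/ are all [+voice], [-nasal], [+labial], and no other segment in the inventory matches all three values. Dropping any one of them over-generates: [-nasal, +labial] alone would also admit /f/; [+voice, +labial] alone would also admit /m, ɱ/; [+voice, -nasal] alone would also admit /l, ɖ, ð, ɭ, …/. No other combination of two listed features picks out exactly this set either, so fewer than three features will not do.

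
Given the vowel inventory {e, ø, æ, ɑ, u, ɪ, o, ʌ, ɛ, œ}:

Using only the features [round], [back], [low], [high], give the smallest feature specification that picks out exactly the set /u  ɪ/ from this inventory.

/u, ɪ/ are exactly the [+high] segments in the inventory, so a single feature suffices.

[+high]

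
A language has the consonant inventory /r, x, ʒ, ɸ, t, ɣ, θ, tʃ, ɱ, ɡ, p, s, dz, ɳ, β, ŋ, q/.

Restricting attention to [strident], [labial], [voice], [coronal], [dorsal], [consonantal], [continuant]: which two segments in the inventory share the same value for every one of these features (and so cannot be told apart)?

/ŋ/ (velar nasal) and /ɡ/ (voiced velar stop) are both [-strident], [-labial], [+voice], [-coronal], [+dorsal], [+consonantal], [-continuant], so none of the listed features separates them. (They do differ in [sonorant] and [nasal], which are not among the given features.) Every other pair in the inventory differs on at least one listed feature.

ŋ, ɡ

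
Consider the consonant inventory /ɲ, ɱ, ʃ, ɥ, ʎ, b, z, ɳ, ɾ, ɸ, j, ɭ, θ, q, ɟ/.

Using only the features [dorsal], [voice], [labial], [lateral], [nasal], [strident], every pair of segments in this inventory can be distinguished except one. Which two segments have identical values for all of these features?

j, ɟ

On the given features, /j/ and /ɟ/ have an identical profile: [+dorsal], [+voice], [-labial], [-lateral], [-nasal], [-strident]. No other two segments in the inventory coincide on all 6 features. (They do differ in [sonorant] and [continuant], which are not among the given features.)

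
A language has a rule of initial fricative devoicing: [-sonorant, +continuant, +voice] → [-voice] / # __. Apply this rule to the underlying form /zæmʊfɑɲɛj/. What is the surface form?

[sæmʊfɑɲɛj]

The only segment in the rule's environment that also matches [-sonorant, +continuant, +voice] is /z/. Applying [-voice] turns the voiced alveolar fricative into /s/ (voiceless alveolar fricative), giving [sæmʊfɑɲɛj].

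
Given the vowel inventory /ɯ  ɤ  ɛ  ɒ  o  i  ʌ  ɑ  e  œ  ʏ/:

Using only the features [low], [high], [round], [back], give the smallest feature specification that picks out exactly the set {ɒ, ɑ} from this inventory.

Every target segment is [+low] and no other inventory member is, so one feature is enough.

[+low]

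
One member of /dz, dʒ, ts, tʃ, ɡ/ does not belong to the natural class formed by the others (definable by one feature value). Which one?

The remaining segments after removing /ɡ/ share [+delayed release]; /ɡ/ (voiced velar stop) is [−delayed release]. For every other candidate removal, the leftover set fails to share any single feature value that the removed segment lacks.

ɡ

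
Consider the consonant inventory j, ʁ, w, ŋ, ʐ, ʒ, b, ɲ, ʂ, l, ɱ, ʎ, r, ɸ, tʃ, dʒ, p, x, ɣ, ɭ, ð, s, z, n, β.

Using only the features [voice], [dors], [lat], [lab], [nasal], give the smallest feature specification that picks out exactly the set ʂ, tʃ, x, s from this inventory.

[−voice, −lab]

Every target segment is [−voice], [−labial]; each remaining inventory member fails at least one of these. Each conjunct is needed — [−labial] alone would also admit /j, ʁ, ŋ, ʐ, …/; [−voice] alone would also admit /ɸ, p/ — and no other single listed feature has exactly this extension, so two is the minimum.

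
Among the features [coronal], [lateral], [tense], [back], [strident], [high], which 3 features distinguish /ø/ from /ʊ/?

The two segments share [−coronal], [−lateral], [−strident]. The only features from the list on which they differ: /ø/ is [−high] while /ʊ/ is [+high]; /ø/ is [−back] while /ʊ/ is [+back]; /ø/ is [+tense] while /ʊ/ is [−tense].

[high], [back], [tense]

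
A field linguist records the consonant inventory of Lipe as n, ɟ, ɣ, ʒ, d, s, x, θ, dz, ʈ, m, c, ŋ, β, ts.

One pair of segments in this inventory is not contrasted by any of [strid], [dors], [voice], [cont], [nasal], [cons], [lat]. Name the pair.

n, m

/n/ (alveolar nasal) and /m/ (bilabial nasal) are both [−strident], [−dorsal], [+voice], [−continuant], [+nasal], [+consonantal], [−lateral], so none of the listed features separates them. (They do differ in [labial] and [coronal], which are not among the given features.) Every other pair in the inventory differs on at least one listed feature.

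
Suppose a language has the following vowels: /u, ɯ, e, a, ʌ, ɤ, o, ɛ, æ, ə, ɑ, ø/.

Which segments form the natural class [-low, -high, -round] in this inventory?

Checking each segment against [-low], [-high], [-round]: /e/ (mid front unrounded tense vowel), /ʌ/ (mid back unrounded lax vowel), /ɤ/ (mid back unrounded tense vowel), /ɛ/ (mid front unrounded lax vowel), /ə/ (mid central vowel (schwa)) satisfy every feature; every other segment in the inventory fails at least one.

e, ʌ, ɤ, ɛ, ə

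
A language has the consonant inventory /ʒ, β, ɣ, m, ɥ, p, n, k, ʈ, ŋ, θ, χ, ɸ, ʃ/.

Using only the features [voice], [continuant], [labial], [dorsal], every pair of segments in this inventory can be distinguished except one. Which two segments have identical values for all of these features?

θ, ʃ

/θ/ (voiceless dental fricative) and /ʃ/ (voiceless postalveolar fricative) are both [−voice], [+continuant], [−labial], [−dorsal], so none of the listed features separates them. (They do differ in [strident] and [anterior], which are not among the given features.) Every other pair in the inventory differs on at least one listed feature.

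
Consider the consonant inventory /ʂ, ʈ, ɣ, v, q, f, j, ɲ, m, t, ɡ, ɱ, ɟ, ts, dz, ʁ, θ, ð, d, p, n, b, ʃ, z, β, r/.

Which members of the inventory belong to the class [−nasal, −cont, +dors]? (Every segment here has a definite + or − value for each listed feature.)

The [−nasal] segments are /ʂ, ʈ, ɣ, v, q, f, j, t, ɡ, ɟ, ts, dz, ʁ, θ, ð, d, p, b, ʃ, z, β, r/.
Within that set, [−continuant] gives /ʈ, q, t, ɡ, ɟ, ts, dz, d, p, b/.
Then [+dorsal] leaves /q, ɡ, ɟ/.

q, ɡ, ɟ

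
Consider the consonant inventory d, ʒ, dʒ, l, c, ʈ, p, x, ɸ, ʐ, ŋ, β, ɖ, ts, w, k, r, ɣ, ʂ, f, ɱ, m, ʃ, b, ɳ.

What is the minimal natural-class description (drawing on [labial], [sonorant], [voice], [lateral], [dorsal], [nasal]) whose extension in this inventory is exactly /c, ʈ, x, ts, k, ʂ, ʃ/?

Every target segment is [-voice], [-labial]; each remaining inventory member fails at least one of these. Each conjunct is needed — [-labial] alone would also admit /d, ʒ, dʒ, l, …/; [-voice] alone would also admit /p, ɸ, f/ — and no other single listed feature has exactly this extension, so two is the minimum.

[-voice, -labial]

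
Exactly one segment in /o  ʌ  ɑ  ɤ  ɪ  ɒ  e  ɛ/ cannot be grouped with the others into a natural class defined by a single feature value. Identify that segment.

[high] groups all but one: /ɒ, ʌ, ɤ, ɛ, ɑ, e, o/ share [−high] while /ɪ/ (high front unrounded lax vowel) alone is [+high]. Removing any other segment would not leave a single-feature class that excludes it.

ɪ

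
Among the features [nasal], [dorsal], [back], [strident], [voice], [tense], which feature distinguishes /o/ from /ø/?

The two segments share [-nasal], [+dorsal], [-strident], [+voice], [+tense]. The only feature from the list on which they differ: /o/ is [+back] while /ø/ is [-back].

[back]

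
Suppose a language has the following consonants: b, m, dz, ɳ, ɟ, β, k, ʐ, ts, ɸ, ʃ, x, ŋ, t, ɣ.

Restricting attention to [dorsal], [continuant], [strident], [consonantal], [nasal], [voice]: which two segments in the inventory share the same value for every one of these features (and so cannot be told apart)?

/m/ (bilabial nasal) and /ɳ/ (retroflex nasal) are both [−dorsal], [−continuant], [−strident], [+consonantal], [+nasal], [+voice], so none of the listed features separates them. (They do differ in [labial] and [coronal], which are not among the given features.) Every other pair in the inventory differs on at least one listed feature.

m, ɳ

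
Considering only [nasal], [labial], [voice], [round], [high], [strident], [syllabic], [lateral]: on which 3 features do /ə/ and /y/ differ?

[labial], [round], [high]

/ə/ (mid central vowel (schwa)) and /y/ (high front rounded tense vowel) agree on [-nasal], [+voice], [-strident], [+syllabic], [-lateral]. They differ on [labial] (/ə/ [-], /y/ [+]), [round] (/ə/ [-], /y/ [+]), [high] (/ə/ [-], /y/ [+]).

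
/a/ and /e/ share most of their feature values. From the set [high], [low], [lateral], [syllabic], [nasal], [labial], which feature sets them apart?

/a/ is the low unrounded vowel and /e/ is the mid front unrounded tense vowel. Both are [−high], [−lateral], [+syllabic], [−nasal], [−labial]. /a/ is [+low] while /e/ is [−low], so the distinguishing feature is [low].

[low]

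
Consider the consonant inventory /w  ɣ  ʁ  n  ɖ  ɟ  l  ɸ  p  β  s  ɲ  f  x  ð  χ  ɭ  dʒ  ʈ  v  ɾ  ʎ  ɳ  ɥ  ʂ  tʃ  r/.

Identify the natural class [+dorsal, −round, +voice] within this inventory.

ɣ, ʁ, ɟ, ɲ, ʎ

Checking each segment against [+dorsal], [−round], [+voice]: /ɣ/ (voiced velar fricative), /ʁ/ (voiced uvular fricative), /ɟ/ (voiced palatal stop), /ɲ/ (palatal nasal), /ʎ/ (palatal lateral approximant) satisfy every feature; every other segment in the inventory fails at least one.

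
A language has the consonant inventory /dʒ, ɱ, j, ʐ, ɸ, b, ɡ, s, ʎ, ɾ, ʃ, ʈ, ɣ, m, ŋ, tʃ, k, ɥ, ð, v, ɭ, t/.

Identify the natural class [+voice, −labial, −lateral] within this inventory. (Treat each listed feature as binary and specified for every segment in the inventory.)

dʒ, j, ʐ, ɡ, ɾ, ɣ, ŋ, ð

Checking each segment against [+voice], [−labial], [−lateral]: /dʒ/ (voiced postalveolar affricate), /j/ (palatal glide), /ʐ/ (voiced retroflex fricative), /ɡ/ (voiced velar stop), /ɾ/ (alveolar tap), /ɣ/ (voiced velar fricative), among others, satisfy every feature; every other segment in the inventory fails at least one.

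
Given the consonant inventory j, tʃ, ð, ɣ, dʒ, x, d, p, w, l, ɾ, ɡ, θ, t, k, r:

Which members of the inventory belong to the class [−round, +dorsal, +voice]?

Checking each segment against [−round], [+dorsal], [+voice]: /j/ (palatal glide), /ɣ/ (voiced velar fricative), /ɡ/ (voiced velar stop) satisfy every feature; every other segment in the inventory fails at least one.

j, ɣ, ɡ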